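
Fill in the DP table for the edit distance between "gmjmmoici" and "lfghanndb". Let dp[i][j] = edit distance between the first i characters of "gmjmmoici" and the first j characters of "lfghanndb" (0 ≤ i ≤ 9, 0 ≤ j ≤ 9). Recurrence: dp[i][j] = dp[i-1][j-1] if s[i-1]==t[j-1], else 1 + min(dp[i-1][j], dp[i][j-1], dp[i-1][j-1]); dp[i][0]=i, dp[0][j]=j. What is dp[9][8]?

   ''  l  f  g  h  a  n  n  d  b
''  0  1  2  3  4  5  6  7  8  9
 g  1  1  2  2  3  4  5  6  7  8
 m  2  2  2  3  3  4  5  6  7  8
 j  3  3  3  3  4  4  5  6  7  8
 m  4  4  4  4  4  5  5  6  7  8
 m  5  5  5  5  5  5  6  6  7  8
 o  6  6  6  6  6  6  6  7  7  8
 i  7  7  7  7  7  7  7  7  8  8
 c  8  8  8  8  8  8  8  8  8  9
 i  9  9  9  9  9  9  9  9  9  9

9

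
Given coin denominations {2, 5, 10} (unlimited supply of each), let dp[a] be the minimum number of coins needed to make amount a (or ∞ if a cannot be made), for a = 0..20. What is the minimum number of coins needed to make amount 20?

2

 a  0  1  2  3  4  5  6  7  8  9 10 11 12 13 14 15 16 17 18 19 20
dp  0  -  1  -  2  1  3  2  4  3  1  4  2  5  3  2  4  3  5  4  2
(- denotes ∞ / unreachable)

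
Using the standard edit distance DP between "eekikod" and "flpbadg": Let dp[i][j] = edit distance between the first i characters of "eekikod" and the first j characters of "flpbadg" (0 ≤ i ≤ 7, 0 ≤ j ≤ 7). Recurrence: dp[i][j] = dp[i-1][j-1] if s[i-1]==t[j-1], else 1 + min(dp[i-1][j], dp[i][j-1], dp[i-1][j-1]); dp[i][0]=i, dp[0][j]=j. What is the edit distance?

   ''  f  l  p  b  a  d  g
''  0  1  2  3  4  5  6  7
 e  1  1  2  3  4  5  6  7
 e  2  2  2  3  4  5  6  7
 k  3  3  3  3  4  5  6  7
 i  4  4  4  4  4  5  6  7
 k  5  5  5  5  5  5  6  7
 o  6  6  6  6  6  6  6  7
 d  7  7  7  7  7  7  6  7

7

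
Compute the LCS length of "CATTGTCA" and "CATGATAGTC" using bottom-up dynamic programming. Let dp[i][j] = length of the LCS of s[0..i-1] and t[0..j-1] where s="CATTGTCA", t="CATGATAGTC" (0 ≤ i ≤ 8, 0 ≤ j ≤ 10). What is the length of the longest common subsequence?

   ''  C  A  T  G  A  T  A  G  T  C
''  0  0  0  0  0  0  0  0  0  0  0
 C  0  1  1  1  1  1  1  1  1  1  1
 A  0  1  2  2  2  2  2  2  2  2  2
 T  0  1  2  3  3  3  3  3  3  3  3
 T  0  1  2  3  3  3  4  4  4  4  4
 G  0  1  2  3  4  4  4  4  5  5  5
 T  0  1  2  3  4  4  5  5  5  6  6
 C  0  1  2  3  4  4  5  5  5  6  7
 A  0  1  2  3  4  5  5  6  6  6  7

7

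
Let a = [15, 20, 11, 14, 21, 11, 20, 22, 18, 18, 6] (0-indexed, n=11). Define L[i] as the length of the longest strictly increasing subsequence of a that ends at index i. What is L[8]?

3

   i    0    1    2    3    4    5    6    7    8    9   10
a[i]   15   20   11   14   21   11   20   22   18   18    6
L[i]    1    2    1    2    3    1    3    4    3    3    1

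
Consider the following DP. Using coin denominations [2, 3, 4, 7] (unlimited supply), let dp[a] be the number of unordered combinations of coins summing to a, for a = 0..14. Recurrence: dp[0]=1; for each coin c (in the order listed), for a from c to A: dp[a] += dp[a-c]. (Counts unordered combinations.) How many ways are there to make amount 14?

11

after  coin     0     1     2     3     4     5     6     7     8     9    10    11    12    13    14
          2     1     0     1     0     1     0     1     0     1     0     1     0     1     0     1
          3     1     0     1     1     1     1     2     1     2     2     2     2     3     2     3
          4     1     0     1     1     2     1     3     2     4     3     5     4     7     5     8
          7     1     0     1     1     2     1     3     3     4     4     6     6     8     8    11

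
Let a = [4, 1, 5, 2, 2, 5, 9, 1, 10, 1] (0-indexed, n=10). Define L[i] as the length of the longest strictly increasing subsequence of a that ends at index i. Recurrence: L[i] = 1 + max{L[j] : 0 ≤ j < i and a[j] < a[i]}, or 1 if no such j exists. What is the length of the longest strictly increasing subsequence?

5

   i    0    1    2    3    4    5    6    7    8    9
a[i]    4    1    5    2    2    5    9    1   10    1
L[i]    1    1    2    2    2    3    4    1    5    1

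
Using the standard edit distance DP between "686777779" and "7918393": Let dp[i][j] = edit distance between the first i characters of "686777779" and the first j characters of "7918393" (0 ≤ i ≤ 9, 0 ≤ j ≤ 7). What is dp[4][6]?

   ''  7  9  1  8  3  9  3
''  0  1  2  3  4  5  6  7
 6  1  1  2  3  4  5  6  7
 8  2  2  2  3  3  4  5  6
 6  3  3  3  3  4  4  5  6
 7  4  3  4  4  4  5  5  6
 7  5  4  4  5  5  5  6  6
 7  6  5  5  5  6  6  6  7
 7  7  6  6  6  6  7  7  7
 7  8  7  7  7  7  7  8  8
 9  9  8  7  8  8  8  7  8

5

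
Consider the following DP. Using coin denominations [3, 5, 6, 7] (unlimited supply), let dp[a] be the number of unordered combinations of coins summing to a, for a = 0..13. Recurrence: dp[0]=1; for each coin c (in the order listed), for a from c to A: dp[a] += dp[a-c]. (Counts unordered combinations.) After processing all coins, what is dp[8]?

1

after  coin     0     1     2     3     4     5     6     7     8     9    10    11    12    13
          3     1     0     0     1     0     0     1     0     0     1     0     0     1     0
          5     1     0     0     1     0     1     1     0     1     1     1     1     1     1
          6     1     0     0     1     0     1     2     0     1     2     1     2     3     1
          7     1     0     0     1     0     1     2     1     1     2     2     2     4     3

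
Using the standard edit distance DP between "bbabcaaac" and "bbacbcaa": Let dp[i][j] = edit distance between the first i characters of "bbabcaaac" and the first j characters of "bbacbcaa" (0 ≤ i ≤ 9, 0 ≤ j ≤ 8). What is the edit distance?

3

   ''  b  b  a  c  b  c  a  a
''  0  1  2  3  4  5  6  7  8
 b  1  0  1  2  3  4  5  6  7
 b  2  1  0  1  2  3  4  5  6
 a  3  2  1  0  1  2  3  4  5
 b  4  3  2  1  1  1  2  3  4
 c  5  4  3  2  1  2  1  2  3
 a  6  5  4  3  2  2  2  1  2
 a  7  6  5  4  3  3  3  2  1
 a  8  7  6  5  4  4  4  3  2
 c  9  8  7  6  5  5  4  4  3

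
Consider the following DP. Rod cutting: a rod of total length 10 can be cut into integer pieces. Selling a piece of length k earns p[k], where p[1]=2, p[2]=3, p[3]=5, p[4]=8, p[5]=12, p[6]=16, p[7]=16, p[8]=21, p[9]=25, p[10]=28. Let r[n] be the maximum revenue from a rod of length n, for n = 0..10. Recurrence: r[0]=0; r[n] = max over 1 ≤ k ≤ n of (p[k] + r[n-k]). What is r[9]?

   n    0    1    2    3    4    5    6    7    8    9   10
r[n]    0    2    4    6    8   12   16   18   21   25   28

25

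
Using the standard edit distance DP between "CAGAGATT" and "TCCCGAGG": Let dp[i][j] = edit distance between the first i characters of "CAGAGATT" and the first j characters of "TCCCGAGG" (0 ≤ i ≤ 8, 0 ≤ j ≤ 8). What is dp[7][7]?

5

   ''  T  C  C  C  G  A  G  G
''  0  1  2  3  4  5  6  7  8
 C  1  1  1  2  3  4  5  6  7
 A  2  2  2  2  3  4  4  5  6
 G  3  3  3  3  3  3  4  4  5
 A  4  4  4  4  4  4  3  4  5
 G  5  5  5  5  5  4  4  3  4
 A  6  6  6  6  6  5  4  4  4
 T  7  6  7  7  7  6  5  5  5
 T  8  7  7  8  8  7  6  6  6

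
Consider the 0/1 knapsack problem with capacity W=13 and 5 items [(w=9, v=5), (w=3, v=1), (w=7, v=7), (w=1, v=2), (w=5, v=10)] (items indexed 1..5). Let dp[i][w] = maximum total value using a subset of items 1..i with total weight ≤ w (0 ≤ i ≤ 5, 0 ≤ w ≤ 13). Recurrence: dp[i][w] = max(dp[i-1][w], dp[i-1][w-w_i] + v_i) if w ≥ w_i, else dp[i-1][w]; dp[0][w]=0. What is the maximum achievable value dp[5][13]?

19

i\w   0   1   2   3   4   5   6   7   8   9  10  11  12  13
  0   0   0   0   0   0   0   0   0   0   0   0   0   0   0
  1   0   0   0   0   0   0   0   0   0   5   5   5   5   5
  2   0   0   0   1   1   1   1   1   1   5   5   5   6   6
  3   0   0   0   1   1   1   1   7   7   7   8   8   8   8
  4   0   2   2   2   3   3   3   7   9   9   9  10  10  10
  5   0   2   2   2   3  10  12  12  12  13  13  13  17  19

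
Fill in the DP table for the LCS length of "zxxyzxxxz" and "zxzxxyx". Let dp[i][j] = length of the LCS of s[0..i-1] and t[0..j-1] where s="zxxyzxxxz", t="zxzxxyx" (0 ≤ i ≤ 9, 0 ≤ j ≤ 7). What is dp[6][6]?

   ''  z  x  z  x  x  y  x
''  0  0  0  0  0  0  0  0
 z  0  1  1  1  1  1  1  1
 x  0  1  2  2  2  2  2  2
 x  0  1  2  2  3  3  3  3
 y  0  1  2  2  3  3  4  4
 z  0  1  2  3  3  3  4  4
 x  0  1  2  3  4  4  4  5
 x  0  1  2  3  4  5  5  5
 x  0  1  2  3  4  5  5  6
 z  0  1  2  3  4  5  5  6

4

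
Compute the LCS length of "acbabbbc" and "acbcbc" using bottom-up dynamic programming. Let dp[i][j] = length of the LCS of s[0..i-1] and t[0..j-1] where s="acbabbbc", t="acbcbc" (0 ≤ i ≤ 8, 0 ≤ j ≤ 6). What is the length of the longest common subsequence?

5

   ''  a  c  b  c  b  c
''  0  0  0  0  0  0  0
 a  0  1  1  1  1  1  1
 c  0  1  2  2  2  2  2
 b  0  1  2  3  3  3  3
 a  0  1  2  3  3  3  3
 b  0  1  2  3  3  4  4
 b  0  1  2  3  3  4  4
 b  0  1  2  3  3  4  4
 c  0  1  2  3  4  4  5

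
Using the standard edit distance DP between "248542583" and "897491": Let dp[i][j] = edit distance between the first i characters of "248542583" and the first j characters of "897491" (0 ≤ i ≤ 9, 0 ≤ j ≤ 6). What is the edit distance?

   ''  8  9  7  4  9  1
''  0  1  2  3  4  5  6
 2  1  1  2  3  4  5  6
 4  2  2  2  3  3  4  5
 8  3  2  3  3  4  4  5
 5  4  3  3  4  4  5  5
 4  5  4  4  4  4  5  6
 2  6  5  5  5  5  5  6
 5  7  6  6  6  6  6  6
 8  8  7  7  7  7  7  7
 3  9  8  8  8  8  8  8

8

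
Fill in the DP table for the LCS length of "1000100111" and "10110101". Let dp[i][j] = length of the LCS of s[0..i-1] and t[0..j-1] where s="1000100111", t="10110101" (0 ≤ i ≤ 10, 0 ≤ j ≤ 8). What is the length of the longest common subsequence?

6

   ''  1  0  1  1  0  1  0  1
''  0  0  0  0  0  0  0  0  0
 1  0  1  1  1  1  1  1  1  1
 0  0  1  2  2  2  2  2  2  2
 0  0  1  2  2  2  3  3  3  3
 0  0  1  2  2  2  3  3  4  4
 1  0  1  2  3  3  3  4  4  5
 0  0  1  2  3  3  4  4  5  5
 0  0  1  2  3  3  4  4  5  5
 1  0  1  2  3  4  4  5  5  6
 1  0  1  2  3  4  4  5  5  6
 1  0  1  2  3  4  4  5  5  6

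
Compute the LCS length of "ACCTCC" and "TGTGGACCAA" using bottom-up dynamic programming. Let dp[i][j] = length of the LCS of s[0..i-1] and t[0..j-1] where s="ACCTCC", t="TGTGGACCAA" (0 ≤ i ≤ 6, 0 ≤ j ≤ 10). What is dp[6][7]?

   ''  T  G  T  G  G  A  C  C  A  A
''  0  0  0  0  0  0  0  0  0  0  0
 A  0  0  0  0  0  0  1  1  1  1  1
 C  0  0  0  0  0  0  1  2  2  2  2
 C  0  0  0  0  0  0  1  2  3  3  3
 T  0  1  1  1  1  1  1  2  3  3  3
 C  0  1  1  1  1  1  1  2  3  3  3
 C  0  1  1  1  1  1  1  2  3  3  3

2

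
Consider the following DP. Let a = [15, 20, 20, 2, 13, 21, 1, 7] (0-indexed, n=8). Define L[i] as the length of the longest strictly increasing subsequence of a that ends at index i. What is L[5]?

   i    0    1    2    3    4    5    6    7
a[i]   15   20   20    2   13   21    1    7
L[i]    1    2    2    1    2    3    1    2

3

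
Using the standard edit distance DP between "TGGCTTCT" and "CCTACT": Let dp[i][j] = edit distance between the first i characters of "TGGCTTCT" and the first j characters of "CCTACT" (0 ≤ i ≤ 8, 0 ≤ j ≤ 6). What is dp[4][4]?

   ''  C  C  T  A  C  T
''  0  1  2  3  4  5  6
 T  1  1  2  2  3  4  5
 G  2  2  2  3  3  4  5
 G  3  3  3  3  4  4  5
 C  4  3  3  4  4  4  5
 T  5  4  4  3  4  5  4
 T  6  5  5  4  4  5  5
 C  7  6  5  5  5  4  5
 T  8  7  6  5  6  5  4

4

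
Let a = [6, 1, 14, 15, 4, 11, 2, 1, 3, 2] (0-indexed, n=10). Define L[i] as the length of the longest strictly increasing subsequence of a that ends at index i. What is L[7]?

   i    0    1    2    3    4    5    6    7    8    9
a[i]    6    1   14   15    4   11    2    1    3    2
L[i]    1    1    2    3    2    3    2    1    3    2

1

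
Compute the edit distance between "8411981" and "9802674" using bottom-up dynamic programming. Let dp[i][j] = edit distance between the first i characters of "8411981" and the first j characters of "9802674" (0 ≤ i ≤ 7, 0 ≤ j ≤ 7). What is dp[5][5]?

5

   ''  9  8  0  2  6  7  4
''  0  1  2  3  4  5  6  7
 8  1  1  1  2  3  4  5  6
 4  2  2  2  2  3  4  5  5
 1  3  3  3  3  3  4  5  6
 1  4  4  4  4  4  4  5  6
 9  5  4  5  5  5  5  5  6
 8  6  5  4  5  6  6  6  6
 1  7  6  5  5  6  7  7  7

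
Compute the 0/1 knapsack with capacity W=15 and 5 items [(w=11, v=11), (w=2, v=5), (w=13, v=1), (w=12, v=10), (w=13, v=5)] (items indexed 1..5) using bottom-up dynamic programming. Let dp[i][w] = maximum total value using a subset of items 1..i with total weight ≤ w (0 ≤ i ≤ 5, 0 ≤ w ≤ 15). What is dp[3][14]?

16

i\w   0   1   2   3   4   5   6   7   8   9  10  11  12  13  14  15
  0   0   0   0   0   0   0   0   0   0   0   0   0   0   0   0   0
  1   0   0   0   0   0   0   0   0   0   0   0  11  11  11  11  11
  2   0   0   5   5   5   5   5   5   5   5   5  11  11  16  16  16
  3   0   0   5   5   5   5   5   5   5   5   5  11  11  16  16  16
  4   0   0   5   5   5   5   5   5   5   5   5  11  11  16  16  16
  5   0   0   5   5   5   5   5   5   5   5   5  11  11  16  16  16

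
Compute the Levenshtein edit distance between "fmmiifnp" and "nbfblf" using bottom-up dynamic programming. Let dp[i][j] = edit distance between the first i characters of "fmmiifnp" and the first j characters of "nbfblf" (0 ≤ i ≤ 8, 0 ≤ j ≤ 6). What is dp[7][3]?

6

   ''  n  b  f  b  l  f
''  0  1  2  3  4  5  6
 f  1  1  2  2  3  4  5
 m  2  2  2  3  3  4  5
 m  3  3  3  3  4  4  5
 i  4  4  4  4  4  5  5
 i  5  5  5  5  5  5  6
 f  6  6  6  5  6  6  5
 n  7  6  7  6  6  7  6
 p  8  7  7  7  7  7  7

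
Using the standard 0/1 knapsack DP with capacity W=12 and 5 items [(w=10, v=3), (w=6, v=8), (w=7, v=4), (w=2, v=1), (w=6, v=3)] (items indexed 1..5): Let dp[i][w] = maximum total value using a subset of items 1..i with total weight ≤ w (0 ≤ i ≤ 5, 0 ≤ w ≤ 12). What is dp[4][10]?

9

i\w   0   1   2   3   4   5   6   7   8   9  10  11  12
  0   0   0   0   0   0   0   0   0   0   0   0   0   0
  1   0   0   0   0   0   0   0   0   0   0   3   3   3
  2   0   0   0   0   0   0   8   8   8   8   8   8   8
  3   0   0   0   0   0   0   8   8   8   8   8   8   8
  4   0   0   1   1   1   1   8   8   9   9   9   9   9
  5   0   0   1   1   1   1   8   8   9   9   9   9  11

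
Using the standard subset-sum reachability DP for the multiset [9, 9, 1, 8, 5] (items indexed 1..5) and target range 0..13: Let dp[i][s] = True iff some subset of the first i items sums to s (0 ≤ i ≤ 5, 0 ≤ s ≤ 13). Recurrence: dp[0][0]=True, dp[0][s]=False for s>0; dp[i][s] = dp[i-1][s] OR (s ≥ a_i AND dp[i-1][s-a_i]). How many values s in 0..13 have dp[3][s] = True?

i\s   0   1   2   3   4   5   6   7   8   9  10  11  12  13
  0   T   F   F   F   F   F   F   F   F   F   F   F   F   F
  1   T   F   F   F   F   F   F   F   F   T   F   F   F   F
  2   T   F   F   F   F   F   F   F   F   T   F   F   F   F
  3   T   T   F   F   F   F   F   F   F   T   T   F   F   F
  4   T   T   F   F   F   F   F   F   T   T   T   F   F   F
  5   T   T   F   F   F   T   T   F   T   T   T   F   F   T

4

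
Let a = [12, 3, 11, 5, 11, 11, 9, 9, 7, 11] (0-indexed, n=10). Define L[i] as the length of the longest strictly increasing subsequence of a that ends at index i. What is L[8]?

   i    0    1    2    3    4    5    6    7    8    9
a[i]   12    3   11    5   11   11    9    9    7   11
L[i]    1    1    2    2    3    3    3    3    3    4

3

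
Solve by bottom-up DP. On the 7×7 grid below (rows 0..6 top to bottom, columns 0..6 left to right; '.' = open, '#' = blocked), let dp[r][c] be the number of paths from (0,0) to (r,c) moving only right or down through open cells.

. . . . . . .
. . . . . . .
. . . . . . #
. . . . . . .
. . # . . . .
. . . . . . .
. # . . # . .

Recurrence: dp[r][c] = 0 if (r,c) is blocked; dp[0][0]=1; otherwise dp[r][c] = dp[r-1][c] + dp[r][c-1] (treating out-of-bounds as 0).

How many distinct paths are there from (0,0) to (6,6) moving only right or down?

551

r\c   0   1   2   3   4   5   6
  0   1   1   1   1   1   1   1
  1   1   2   3   4   5   6   7
  2   1   3   6  10  15  21   0
  3   1   4  10  20  35  56  56
  4   1   5   0  20  55 111 167
  5   1   6   6  26  81 192 359
  6   1   0   6  32   0 192 551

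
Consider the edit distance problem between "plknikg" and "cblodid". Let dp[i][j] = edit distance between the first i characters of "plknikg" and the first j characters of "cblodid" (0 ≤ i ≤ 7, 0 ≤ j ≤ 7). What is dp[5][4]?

   ''  c  b  l  o  d  i  d
''  0  1  2  3  4  5  6  7
 p  1  1  2  3  4  5  6  7
 l  2  2  2  2  3  4  5  6
 k  3  3  3  3  3  4  5  6
 n  4  4  4  4  4  4  5  6
 i  5  5  5  5  5  5  4  5
 k  6  6  6  6  6  6  5  5
 g  7  7  7  7  7  7  6  6

5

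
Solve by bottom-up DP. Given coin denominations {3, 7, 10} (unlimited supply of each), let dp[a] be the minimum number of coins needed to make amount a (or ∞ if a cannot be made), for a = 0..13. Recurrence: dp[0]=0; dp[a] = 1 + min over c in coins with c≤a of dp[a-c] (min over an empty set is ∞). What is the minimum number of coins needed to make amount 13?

 a  0  1  2  3  4  5  6  7  8  9 10 11 12 13
dp  0  -  -  1  -  -  2  1  -  3  1  -  4  2
(- denotes ∞ / unreachable)

2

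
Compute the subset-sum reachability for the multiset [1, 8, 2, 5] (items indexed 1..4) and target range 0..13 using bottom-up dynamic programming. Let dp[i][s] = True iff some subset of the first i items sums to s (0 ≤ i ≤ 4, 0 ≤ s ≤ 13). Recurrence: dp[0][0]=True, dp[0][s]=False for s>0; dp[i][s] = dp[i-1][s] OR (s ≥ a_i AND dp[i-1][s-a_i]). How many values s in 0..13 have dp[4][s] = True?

12

i\s   0   1   2   3   4   5   6   7   8   9  10  11  12  13
  0   T   F   F   F   F   F   F   F   F   F   F   F   F   F
  1   T   T   F   F   F   F   F   F   F   F   F   F   F   F
  2   T   T   F   F   F   F   F   F   T   T   F   F   F   F
  3   T   T   T   T   F   F   F   F   T   T   T   T   F   F
  4   T   T   T   T   F   T   T   T   T   T   T   T   F   T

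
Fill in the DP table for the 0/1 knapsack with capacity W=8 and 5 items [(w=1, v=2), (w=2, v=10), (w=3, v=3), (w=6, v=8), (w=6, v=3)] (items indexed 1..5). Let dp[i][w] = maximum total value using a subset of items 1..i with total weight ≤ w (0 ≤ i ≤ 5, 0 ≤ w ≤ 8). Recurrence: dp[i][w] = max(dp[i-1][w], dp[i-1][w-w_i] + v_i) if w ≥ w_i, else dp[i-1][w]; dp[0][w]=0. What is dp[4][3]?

i\w   0   1   2   3   4   5   6   7   8
  0   0   0   0   0   0   0   0   0   0
  1   0   2   2   2   2   2   2   2   2
  2   0   2  10  12  12  12  12  12  12
  3   0   2  10  12  12  13  15  15  15
  4   0   2  10  12  12  13  15  15  18
  5   0   2  10  12  12  13  15  15  18

12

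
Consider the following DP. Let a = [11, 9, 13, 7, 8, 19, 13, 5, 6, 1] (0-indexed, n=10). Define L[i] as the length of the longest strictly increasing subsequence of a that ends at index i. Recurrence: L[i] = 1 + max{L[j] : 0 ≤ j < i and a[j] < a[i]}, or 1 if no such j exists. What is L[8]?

   i    0    1    2    3    4    5    6    7    8    9
a[i]   11    9   13    7    8   19   13    5    6    1
L[i]    1    1    2    1    2    3    3    1    2    1

2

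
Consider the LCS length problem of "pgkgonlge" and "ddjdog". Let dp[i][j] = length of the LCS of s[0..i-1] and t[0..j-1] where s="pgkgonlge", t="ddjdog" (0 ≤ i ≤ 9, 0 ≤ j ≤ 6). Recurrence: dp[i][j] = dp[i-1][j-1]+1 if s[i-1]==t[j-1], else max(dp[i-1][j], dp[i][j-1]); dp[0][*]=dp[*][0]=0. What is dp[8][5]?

1

   ''  d  d  j  d  o  g
''  0  0  0  0  0  0  0
 p  0  0  0  0  0  0  0
 g  0  0  0  0  0  0  1
 k  0  0  0  0  0  0  1
 g  0  0  0  0  0  0  1
 o  0  0  0  0  0  1  1
 n  0  0  0  0  0  1  1
 l  0  0  0  0  0  1  1
 g  0  0  0  0  0  1  2
 e  0  0  0  0  0  1  2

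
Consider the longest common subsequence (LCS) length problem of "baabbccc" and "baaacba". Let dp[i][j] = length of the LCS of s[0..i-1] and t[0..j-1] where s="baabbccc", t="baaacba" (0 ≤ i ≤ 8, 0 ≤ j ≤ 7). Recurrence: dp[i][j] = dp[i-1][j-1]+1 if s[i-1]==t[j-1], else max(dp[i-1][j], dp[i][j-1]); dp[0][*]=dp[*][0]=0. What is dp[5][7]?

4

   ''  b  a  a  a  c  b  a
''  0  0  0  0  0  0  0  0
 b  0  1  1  1  1  1  1  1
 a  0  1  2  2  2  2  2  2
 a  0  1  2  3  3  3  3  3
 b  0  1  2  3  3  3  4  4
 b  0  1  2  3  3  3  4  4
 c  0  1  2  3  3  4  4  4
 c  0  1  2  3  3  4  4  4
 c  0  1  2  3  3  4  4  4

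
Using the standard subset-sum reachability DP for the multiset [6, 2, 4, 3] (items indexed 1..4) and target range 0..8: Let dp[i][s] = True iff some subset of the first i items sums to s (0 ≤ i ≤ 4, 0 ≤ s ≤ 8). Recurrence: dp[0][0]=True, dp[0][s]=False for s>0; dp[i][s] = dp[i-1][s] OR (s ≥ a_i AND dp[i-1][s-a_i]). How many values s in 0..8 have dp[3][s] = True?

5

i\s   0   1   2   3   4   5   6   7   8
  0   T   F   F   F   F   F   F   F   F
  1   T   F   F   F   F   F   T   F   F
  2   T   F   T   F   F   F   T   F   T
  3   T   F   T   F   T   F   T   F   T
  4   T   F   T   T   T   T   T   T   T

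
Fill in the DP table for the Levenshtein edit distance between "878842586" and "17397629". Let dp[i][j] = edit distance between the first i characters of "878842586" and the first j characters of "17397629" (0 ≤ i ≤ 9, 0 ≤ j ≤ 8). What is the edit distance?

   ''  1  7  3  9  7  6  2  9
''  0  1  2  3  4  5  6  7  8
 8  1  1  2  3  4  5  6  7  8
 7  2  2  1  2  3  4  5  6  7
 8  3  3  2  2  3  4  5  6  7
 8  4  4  3  3  3  4  5  6  7
 4  5  5  4  4  4  4  5  6  7
 2  6  6  5  5  5  5  5  5  6
 5  7  7  6  6  6  6  6  6  6
 8  8  8  7  7  7  7  7  7  7
 6  9  9  8  8  8  8  7  8  8

8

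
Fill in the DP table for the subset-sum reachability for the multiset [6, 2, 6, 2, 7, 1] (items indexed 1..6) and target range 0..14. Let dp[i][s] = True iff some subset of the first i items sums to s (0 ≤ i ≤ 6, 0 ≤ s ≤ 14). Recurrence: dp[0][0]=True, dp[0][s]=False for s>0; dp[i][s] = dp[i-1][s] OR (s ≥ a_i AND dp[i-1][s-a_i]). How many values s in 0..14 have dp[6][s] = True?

i\s   0   1   2   3   4   5   6   7   8   9  10  11  12  13  14
  0   T   F   F   F   F   F   F   F   F   F   F   F   F   F   F
  1   T   F   F   F   F   F   T   F   F   F   F   F   F   F   F
  2   T   F   T   F   F   F   T   F   T   F   F   F   F   F   F
  3   T   F   T   F   F   F   T   F   T   F   F   F   T   F   T
  4   T   F   T   F   T   F   T   F   T   F   T   F   T   F   T
  5   T   F   T   F   T   F   T   T   T   T   T   T   T   T   T
  6   T   T   T   T   T   T   T   T   T   T   T   T   T   T   T

15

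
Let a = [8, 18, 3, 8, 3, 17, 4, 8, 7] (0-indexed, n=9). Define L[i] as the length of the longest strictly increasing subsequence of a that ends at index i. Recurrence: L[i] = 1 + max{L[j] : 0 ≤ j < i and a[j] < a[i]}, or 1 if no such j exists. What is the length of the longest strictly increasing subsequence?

3

   i    0    1    2    3    4    5    6    7    8
a[i]    8   18    3    8    3   17    4    8    7
L[i]    1    2    1    2    1    3    2    3    3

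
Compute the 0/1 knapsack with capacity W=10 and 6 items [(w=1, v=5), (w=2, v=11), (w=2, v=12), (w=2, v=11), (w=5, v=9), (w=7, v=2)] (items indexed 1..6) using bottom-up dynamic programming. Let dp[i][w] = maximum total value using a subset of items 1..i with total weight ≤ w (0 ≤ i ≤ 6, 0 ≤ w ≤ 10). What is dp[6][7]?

i\w   0   1   2   3   4   5   6   7   8   9  10
  0   0   0   0   0   0   0   0   0   0   0   0
  1   0   5   5   5   5   5   5   5   5   5   5
  2   0   5  11  16  16  16  16  16  16  16  16
  3   0   5  12  17  23  28  28  28  28  28  28
  4   0   5  12  17  23  28  34  39  39  39  39
  5   0   5  12  17  23  28  34  39  39  39  39
  6   0   5  12  17  23  28  34  39  39  39  39

39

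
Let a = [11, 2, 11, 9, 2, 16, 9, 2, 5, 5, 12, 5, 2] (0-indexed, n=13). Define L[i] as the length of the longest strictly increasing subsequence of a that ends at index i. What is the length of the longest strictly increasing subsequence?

3

   i    0    1    2    3    4    5    6    7    8    9   10   11   12
a[i]   11    2   11    9    2   16    9    2    5    5   12    5    2
L[i]    1    1    2    2    1    3    2    1    2    2    3    2    1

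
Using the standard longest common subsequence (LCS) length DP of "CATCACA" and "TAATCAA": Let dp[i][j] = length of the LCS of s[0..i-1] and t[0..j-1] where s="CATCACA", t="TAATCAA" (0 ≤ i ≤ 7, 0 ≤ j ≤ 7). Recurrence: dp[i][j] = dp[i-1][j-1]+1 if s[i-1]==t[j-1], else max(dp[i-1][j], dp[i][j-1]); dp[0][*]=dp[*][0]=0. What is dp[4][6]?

3

   ''  T  A  A  T  C  A  A
''  0  0  0  0  0  0  0  0
 C  0  0  0  0  0  1  1  1
 A  0  0  1  1  1  1  2  2
 T  0  1  1  1  2  2  2  2
 C  0  1  1  1  2  3  3  3
 A  0  1  2  2  2  3  4  4
 C  0  1  2  2  2  3  4  4
 A  0  1  2  3  3  3  4  5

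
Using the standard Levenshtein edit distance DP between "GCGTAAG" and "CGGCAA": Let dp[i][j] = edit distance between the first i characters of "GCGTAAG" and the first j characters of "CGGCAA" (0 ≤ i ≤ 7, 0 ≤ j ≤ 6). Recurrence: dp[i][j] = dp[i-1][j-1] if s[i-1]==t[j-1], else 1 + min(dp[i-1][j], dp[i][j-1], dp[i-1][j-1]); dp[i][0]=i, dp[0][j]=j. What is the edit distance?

4

   ''  C  G  G  C  A  A
''  0  1  2  3  4  5  6
 G  1  1  1  2  3  4  5
 C  2  1  2  2  2  3  4
 G  3  2  1  2  3  3  4
 T  4  3  2  2  3  4  4
 A  5  4  3  3  3  3  4
 A  6  5  4  4  4  3  3
 G  7  6  5  4  5  4  4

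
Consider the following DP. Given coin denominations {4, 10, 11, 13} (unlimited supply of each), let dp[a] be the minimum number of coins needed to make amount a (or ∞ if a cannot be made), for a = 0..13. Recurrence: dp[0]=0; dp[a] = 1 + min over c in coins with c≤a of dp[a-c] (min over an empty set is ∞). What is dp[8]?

2

 a  0  1  2  3  4  5  6  7  8  9 10 11 12 13
dp  0  -  -  -  1  -  -  -  2  -  1  1  3  1
(- denotes ∞ / unreachable)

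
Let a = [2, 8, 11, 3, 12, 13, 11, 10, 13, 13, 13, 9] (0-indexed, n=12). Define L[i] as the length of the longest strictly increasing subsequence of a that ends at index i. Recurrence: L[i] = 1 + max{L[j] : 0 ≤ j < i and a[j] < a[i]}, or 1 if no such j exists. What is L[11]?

3

   i    0    1    2    3    4    5    6    7    8    9   10   11
a[i]    2    8   11    3   12   13   11   10   13   13   13    9
L[i]    1    2    3    2    4    5    3    3    5    5    5    3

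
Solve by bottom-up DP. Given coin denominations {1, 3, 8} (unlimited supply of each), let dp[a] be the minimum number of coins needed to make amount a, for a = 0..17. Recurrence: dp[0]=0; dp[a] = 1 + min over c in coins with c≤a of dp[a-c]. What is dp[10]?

3

 a  0  1  2  3  4  5  6  7  8  9 10 11 12 13 14 15 16 17
dp  0  1  2  1  2  3  2  3  1  2  3  2  3  4  3  4  2  3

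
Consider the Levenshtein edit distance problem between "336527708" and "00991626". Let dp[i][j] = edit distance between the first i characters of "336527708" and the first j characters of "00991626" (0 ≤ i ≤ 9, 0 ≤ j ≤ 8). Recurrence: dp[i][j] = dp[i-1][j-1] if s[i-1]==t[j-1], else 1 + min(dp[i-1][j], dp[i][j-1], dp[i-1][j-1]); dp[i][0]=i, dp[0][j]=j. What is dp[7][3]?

7

   ''  0  0  9  9  1  6  2  6
''  0  1  2  3  4  5  6  7  8
 3  1  1  2  3  4  5  6  7  8
 3  2  2  2  3  4  5  6  7  8
 6  3  3  3  3  4  5  5  6  7
 5  4  4  4  4  4  5  6  6  7
 2  5  5  5  5  5  5  6  6  7
 7  6  6  6  6  6  6  6  7  7
 7  7  7  7  7  7  7  7  7  8
 0  8  7  7  8  8  8  8  8  8
 8  9  8  8  8  9  9  9  9  9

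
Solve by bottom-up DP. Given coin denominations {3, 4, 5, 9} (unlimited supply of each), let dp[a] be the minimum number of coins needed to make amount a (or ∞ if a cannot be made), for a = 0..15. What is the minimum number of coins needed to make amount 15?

3

 a  0  1  2  3  4  5  6  7  8  9 10 11 12 13 14 15
dp  0  -  -  1  1  1  2  2  2  1  2  3  2  2  2  3
(- denotes ∞ / unreachable)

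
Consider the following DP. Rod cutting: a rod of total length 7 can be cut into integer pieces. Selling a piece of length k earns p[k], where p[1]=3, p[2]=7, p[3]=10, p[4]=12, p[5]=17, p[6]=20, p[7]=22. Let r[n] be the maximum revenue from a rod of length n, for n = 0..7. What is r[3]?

   n    0    1    2    3    4    5    6    7
r[n]    0    3    7   10   14   17   21   24

10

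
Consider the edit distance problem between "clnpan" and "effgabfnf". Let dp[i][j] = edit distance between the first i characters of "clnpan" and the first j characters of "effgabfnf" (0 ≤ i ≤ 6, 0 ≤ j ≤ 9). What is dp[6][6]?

5

   ''  e  f  f  g  a  b  f  n  f
''  0  1  2  3  4  5  6  7  8  9
 c  1  1  2  3  4  5  6  7  8  9
 l  2  2  2  3  4  5  6  7  8  9
 n  3  3  3  3  4  5  6  7  7  8
 p  4  4  4  4  4  5  6  7  8  8
 a  5  5  5  5  5  4  5  6  7  8
 n  6  6  6  6  6  5  5  6  6  7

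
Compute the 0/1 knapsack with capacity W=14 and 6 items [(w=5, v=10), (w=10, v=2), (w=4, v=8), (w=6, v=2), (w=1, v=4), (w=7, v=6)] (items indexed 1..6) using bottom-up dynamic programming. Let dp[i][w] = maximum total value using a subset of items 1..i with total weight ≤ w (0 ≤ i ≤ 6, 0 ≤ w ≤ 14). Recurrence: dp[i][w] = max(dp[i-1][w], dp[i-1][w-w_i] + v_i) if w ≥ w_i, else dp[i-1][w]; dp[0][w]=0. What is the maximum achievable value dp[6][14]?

22

i\w   0   1   2   3   4   5   6   7   8   9  10  11  12  13  14
  0   0   0   0   0   0   0   0   0   0   0   0   0   0   0   0
  1   0   0   0   0   0  10  10  10  10  10  10  10  10  10  10
  2   0   0   0   0   0  10  10  10  10  10  10  10  10  10  10
  3   0   0   0   0   8  10  10  10  10  18  18  18  18  18  18
  4   0   0   0   0   8  10  10  10  10  18  18  18  18  18  18
  5   0   4   4   4   8  12  14  14  14  18  22  22  22  22  22
  6   0   4   4   4   8  12  14  14  14  18  22  22  22  22  22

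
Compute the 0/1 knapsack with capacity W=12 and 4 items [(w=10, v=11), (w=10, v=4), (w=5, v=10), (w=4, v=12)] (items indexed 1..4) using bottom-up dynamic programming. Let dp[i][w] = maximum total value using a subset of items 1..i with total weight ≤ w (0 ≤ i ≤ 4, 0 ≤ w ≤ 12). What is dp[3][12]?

11

i\w   0   1   2   3   4   5   6   7   8   9  10  11  12
  0   0   0   0   0   0   0   0   0   0   0   0   0   0
  1   0   0   0   0   0   0   0   0   0   0  11  11  11
  2   0   0   0   0   0   0   0   0   0   0  11  11  11
  3   0   0   0   0   0  10  10  10  10  10  11  11  11
  4   0   0   0   0  12  12  12  12  12  22  22  22  22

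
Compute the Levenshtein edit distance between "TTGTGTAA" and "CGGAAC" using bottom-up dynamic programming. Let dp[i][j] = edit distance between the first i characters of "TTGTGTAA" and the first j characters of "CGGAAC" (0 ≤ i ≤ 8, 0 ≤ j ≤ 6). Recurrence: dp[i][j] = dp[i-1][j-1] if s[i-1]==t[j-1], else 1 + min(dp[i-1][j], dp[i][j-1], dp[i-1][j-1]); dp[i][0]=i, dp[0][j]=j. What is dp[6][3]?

   ''  C  G  G  A  A  C
''  0  1  2  3  4  5  6
 T  1  1  2  3  4  5  6
 T  2  2  2  3  4  5  6
 G  3  3  2  2  3  4  5
 T  4  4  3  3  3  4  5
 G  5  5  4  3  4  4  5
 T  6  6  5  4  4  5  5
 A  7  7  6  5  4  4  5
 A  8  8  7  6  5  4  5

4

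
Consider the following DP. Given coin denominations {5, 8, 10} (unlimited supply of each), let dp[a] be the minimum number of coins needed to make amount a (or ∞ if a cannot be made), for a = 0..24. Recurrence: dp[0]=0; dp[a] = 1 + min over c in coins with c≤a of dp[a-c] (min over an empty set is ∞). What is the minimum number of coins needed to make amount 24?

3

 a  0  1  2  3  4  5  6  7  8  9 10 11 12 13 14 15 16 17 18 19 20 21 22 23 24
dp  0  -  -  -  -  1  -  -  1  -  1  -  -  2  -  2  2  -  2  -  2  3  -  3  3
(- denotes ∞ / unreachable)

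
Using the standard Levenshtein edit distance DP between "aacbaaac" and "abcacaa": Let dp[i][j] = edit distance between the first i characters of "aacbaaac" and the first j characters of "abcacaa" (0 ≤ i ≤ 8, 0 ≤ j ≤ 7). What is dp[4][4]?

2

   ''  a  b  c  a  c  a  a
''  0  1  2  3  4  5  6  7
 a  1  0  1  2  3  4  5  6
 a  2  1  1  2  2  3  4  5
 c  3  2  2  1  2  2  3  4
 b  4  3  2  2  2  3  3  4
 a  5  4  3  3  2  3  3  3
 a  6  5  4  4  3  3  3  3
 a  7  6  5  5  4  4  3  3
 c  8  7  6  5  5  4  4  4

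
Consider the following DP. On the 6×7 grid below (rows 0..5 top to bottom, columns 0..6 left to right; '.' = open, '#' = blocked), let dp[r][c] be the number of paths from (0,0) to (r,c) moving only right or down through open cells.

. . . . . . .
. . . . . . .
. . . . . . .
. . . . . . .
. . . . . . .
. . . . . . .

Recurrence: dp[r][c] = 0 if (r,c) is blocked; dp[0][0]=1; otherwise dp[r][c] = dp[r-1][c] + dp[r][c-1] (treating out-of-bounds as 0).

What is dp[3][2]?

r\c   0   1   2   3   4   5   6
  0   1   1   1   1   1   1   1
  1   1   2   3   4   5   6   7
  2   1   3   6  10  15  21  28
  3   1   4  10  20  35  56  84
  4   1   5  15  35  70 126 210
  5   1   6  21  56 126 252 462

10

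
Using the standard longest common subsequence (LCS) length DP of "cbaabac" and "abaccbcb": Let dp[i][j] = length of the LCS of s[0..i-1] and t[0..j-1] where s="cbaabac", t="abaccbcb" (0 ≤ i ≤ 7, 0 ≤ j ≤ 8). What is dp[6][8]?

3

   ''  a  b  a  c  c  b  c  b
''  0  0  0  0  0  0  0  0  0
 c  0  0  0  0  1  1  1  1  1
 b  0  0  1  1  1  1  2  2  2
 a  0  1  1  2  2  2  2  2  2
 a  0  1  1  2  2  2  2  2  2
 b  0  1  2  2  2  2  3  3  3
 a  0  1  2  3  3  3  3  3  3
 c  0  1  2  3  4  4  4  4  4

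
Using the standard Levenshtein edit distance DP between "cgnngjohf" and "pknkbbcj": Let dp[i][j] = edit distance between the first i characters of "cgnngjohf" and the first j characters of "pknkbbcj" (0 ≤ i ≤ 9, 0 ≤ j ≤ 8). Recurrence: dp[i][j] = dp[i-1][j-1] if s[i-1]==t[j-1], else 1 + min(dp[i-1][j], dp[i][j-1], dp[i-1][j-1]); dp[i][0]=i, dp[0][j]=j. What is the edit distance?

8

   ''  p  k  n  k  b  b  c  j
''  0  1  2  3  4  5  6  7  8
 c  1  1  2  3  4  5  6  6  7
 g  2  2  2  3  4  5  6  7  7
 n  3  3  3  2  3  4  5  6  7
 n  4  4  4  3  3  4  5  6  7
 g  5  5  5  4  4  4  5  6  7
 j  6  6  6  5  5  5  5  6  6
 o  7  7  7  6  6  6  6  6  7
 h  8  8  8  7  7  7  7  7  7
 f  9  9  9  8  8  8  8  8  8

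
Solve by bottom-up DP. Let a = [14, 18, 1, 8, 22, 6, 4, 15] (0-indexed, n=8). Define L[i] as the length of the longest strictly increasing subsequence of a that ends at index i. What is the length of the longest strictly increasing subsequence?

   i    0    1    2    3    4    5    6    7
a[i]   14   18    1    8   22    6    4   15
L[i]    1    2    1    2    3    2    2    3

3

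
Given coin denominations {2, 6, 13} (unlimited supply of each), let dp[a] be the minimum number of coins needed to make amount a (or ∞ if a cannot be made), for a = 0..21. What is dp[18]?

 a  0  1  2  3  4  5  6  7  8  9 10 11 12 13 14 15 16 17 18 19 20 21
dp  0  -  1  -  2  -  1  -  2  -  3  -  2  1  3  2  4  3  3  2  4  3
(- denotes ∞ / unreachable)

3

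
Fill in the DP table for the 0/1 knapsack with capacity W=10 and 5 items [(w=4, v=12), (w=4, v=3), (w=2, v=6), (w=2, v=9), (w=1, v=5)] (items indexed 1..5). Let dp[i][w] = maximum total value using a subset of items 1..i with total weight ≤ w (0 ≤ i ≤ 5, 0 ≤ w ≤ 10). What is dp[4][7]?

i\w   0   1   2   3   4   5   6   7   8   9  10
  0   0   0   0   0   0   0   0   0   0   0   0
  1   0   0   0   0  12  12  12  12  12  12  12
  2   0   0   0   0  12  12  12  12  15  15  15
  3   0   0   6   6  12  12  18  18  18  18  21
  4   0   0   9   9  15  15  21  21  27  27  27
  5   0   5   9  14  15  20  21  26  27  32  32

21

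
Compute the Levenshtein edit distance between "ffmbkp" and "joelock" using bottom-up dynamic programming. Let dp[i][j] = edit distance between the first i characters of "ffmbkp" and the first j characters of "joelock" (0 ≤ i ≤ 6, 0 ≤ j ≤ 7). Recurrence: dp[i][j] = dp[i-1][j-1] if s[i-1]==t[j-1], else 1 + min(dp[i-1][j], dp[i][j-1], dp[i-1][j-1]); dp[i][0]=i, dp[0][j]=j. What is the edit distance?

7

   ''  j  o  e  l  o  c  k
''  0  1  2  3  4  5  6  7
 f  1  1  2  3  4  5  6  7
 f  2  2  2  3  4  5  6  7
 m  3  3  3  3  4  5  6  7
 b  4  4  4  4  4  5  6  7
 k  5  5  5  5  5  5  6  6
 p  6  6  6  6  6  6  6  7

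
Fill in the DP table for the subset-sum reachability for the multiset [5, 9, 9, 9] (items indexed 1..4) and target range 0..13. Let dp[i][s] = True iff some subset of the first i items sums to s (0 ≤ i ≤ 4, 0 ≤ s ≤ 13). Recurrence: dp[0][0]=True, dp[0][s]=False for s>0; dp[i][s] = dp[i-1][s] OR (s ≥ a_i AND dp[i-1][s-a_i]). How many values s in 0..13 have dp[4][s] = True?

3

i\s   0   1   2   3   4   5   6   7   8   9  10  11  12  13
  0   T   F   F   F   F   F   F   F   F   F   F   F   F   F
  1   T   F   F   F   F   T   F   F   F   F   F   F   F   F
  2   T   F   F   F   F   T   F   F   F   T   F   F   F   F
  3   T   F   F   F   F   T   F   F   F   T   F   F   F   F
  4   T   F   F   F   F   T   F   F   F   T   F   F   F   F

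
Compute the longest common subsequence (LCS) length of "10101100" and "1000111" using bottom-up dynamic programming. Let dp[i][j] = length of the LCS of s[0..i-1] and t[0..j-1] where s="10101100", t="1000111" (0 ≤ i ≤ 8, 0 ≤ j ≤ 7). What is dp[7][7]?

   ''  1  0  0  0  1  1  1
''  0  0  0  0  0  0  0  0
 1  0  1  1  1  1  1  1  1
 0  0  1  2  2  2  2  2  2
 1  0  1  2  2  2  3  3  3
 0  0  1  2  3  3  3  3  3
 1  0  1  2  3  3  4  4  4
 1  0  1  2  3  3  4  5  5
 0  0  1  2  3  4  4  5  5
 0  0  1  2  3  4  4  5  5

5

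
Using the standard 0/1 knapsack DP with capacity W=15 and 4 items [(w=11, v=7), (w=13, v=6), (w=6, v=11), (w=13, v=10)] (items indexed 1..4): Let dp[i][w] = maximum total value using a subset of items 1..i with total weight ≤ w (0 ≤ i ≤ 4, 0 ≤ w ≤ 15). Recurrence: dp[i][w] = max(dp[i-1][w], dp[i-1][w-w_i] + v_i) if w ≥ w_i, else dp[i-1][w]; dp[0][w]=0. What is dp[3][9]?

11

i\w   0   1   2   3   4   5   6   7   8   9  10  11  12  13  14  15
  0   0   0   0   0   0   0   0   0   0   0   0   0   0   0   0   0
  1   0   0   0   0   0   0   0   0   0   0   0   7   7   7   7   7
  2   0   0   0   0   0   0   0   0   0   0   0   7   7   7   7   7
  3   0   0   0   0   0   0  11  11  11  11  11  11  11  11  11  11
  4   0   0   0   0   0   0  11  11  11  11  11  11  11  11  11  11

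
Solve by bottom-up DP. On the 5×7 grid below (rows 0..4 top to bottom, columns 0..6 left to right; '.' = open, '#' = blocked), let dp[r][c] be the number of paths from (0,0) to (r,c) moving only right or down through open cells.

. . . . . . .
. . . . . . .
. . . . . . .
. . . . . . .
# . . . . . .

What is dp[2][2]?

r\c   0   1   2   3   4   5   6
  0   1   1   1   1   1   1   1
  1   1   2   3   4   5   6   7
  2   1   3   6  10  15  21  28
  3   1   4  10  20  35  56  84
  4   0   4  14  34  69 125 209

6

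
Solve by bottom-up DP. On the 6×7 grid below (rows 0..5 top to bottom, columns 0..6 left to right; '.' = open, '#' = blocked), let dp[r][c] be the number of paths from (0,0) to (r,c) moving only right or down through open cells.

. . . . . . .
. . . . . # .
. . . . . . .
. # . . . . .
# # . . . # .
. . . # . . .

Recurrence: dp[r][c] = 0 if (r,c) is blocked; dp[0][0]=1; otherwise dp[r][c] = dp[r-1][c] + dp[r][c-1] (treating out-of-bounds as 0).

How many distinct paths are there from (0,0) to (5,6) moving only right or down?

115

r\c   0   1   2   3   4   5   6
  0   1   1   1   1   1   1   1
  1   1   2   3   4   5   0   1
  2   1   3   6  10  15  15  16
  3   1   0   6  16  31  46  62
  4   0   0   6  22  53   0  62
  5   0   0   6   0  53  53 115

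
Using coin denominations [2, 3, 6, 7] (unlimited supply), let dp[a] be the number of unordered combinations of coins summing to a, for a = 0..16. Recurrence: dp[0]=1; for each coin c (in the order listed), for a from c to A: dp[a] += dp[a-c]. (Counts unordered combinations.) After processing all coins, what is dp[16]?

10

after  coin     0     1     2     3     4     5     6     7     8     9    10    11    12    13    14    15    16
          2     1     0     1     0     1     0     1     0     1     0     1     0     1     0     1     0     1
          3     1     0     1     1     1     1     2     1     2     2     2     2     3     2     3     3     3
          6     1     0     1     1     1     1     3     1     3     3     3     3     6     3     6     6     6
          7     1     0     1     1     1     1     3     2     3     4     4     4     7     6     8     9    10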